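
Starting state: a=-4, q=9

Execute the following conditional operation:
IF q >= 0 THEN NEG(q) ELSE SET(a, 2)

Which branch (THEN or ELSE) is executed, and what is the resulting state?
Branch: THEN, Final state: a=-4, q=-9

Evaluating condition: q >= 0
q = 9
Condition is True, so THEN branch executes
After NEG(q): a=-4, q=-9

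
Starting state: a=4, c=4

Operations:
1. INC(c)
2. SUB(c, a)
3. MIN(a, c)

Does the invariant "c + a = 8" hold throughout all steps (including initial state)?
No, violated after step 1

The invariant is violated after step 1.

State at each step:
Initial: a=4, c=4
After step 1: a=4, c=5
After step 2: a=4, c=1
After step 3: a=1, c=1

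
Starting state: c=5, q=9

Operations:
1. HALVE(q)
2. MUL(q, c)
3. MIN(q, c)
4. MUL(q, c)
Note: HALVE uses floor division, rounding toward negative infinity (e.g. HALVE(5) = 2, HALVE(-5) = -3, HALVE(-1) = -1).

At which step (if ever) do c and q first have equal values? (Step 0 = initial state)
Step 3

c and q first become equal after step 3.

Comparing values at each step:
Initial: c=5, q=9
After step 1: c=5, q=4
After step 2: c=5, q=20
After step 3: c=5, q=5 ← equal!
After step 4: c=5, q=25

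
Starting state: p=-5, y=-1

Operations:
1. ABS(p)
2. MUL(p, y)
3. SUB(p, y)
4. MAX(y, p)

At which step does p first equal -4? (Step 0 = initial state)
Step 3

Tracing p:
Initial: p = -5
After step 1: p = 5
After step 2: p = -5
After step 3: p = -4 ← first occurrence
After step 4: p = -4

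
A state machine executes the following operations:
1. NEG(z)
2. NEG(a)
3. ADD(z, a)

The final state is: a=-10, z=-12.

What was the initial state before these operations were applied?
a=10, z=2

Working backwards:
Final state: a=-10, z=-12
Before step 3 (ADD(z, a)): a=-10, z=-2
Before step 2 (NEG(a)): a=10, z=-2
Before step 1 (NEG(z)): a=10, z=2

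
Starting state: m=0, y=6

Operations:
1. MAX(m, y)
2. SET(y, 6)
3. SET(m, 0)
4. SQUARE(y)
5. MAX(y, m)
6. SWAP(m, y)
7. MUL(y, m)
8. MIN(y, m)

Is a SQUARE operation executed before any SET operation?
No

First SQUARE: step 4
First SET: step 2
Since 4 > 2, SET comes first.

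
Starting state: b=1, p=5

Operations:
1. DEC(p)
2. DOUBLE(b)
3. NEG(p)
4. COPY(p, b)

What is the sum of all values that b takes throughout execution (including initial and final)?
8

Values of b at each step:
Initial: b = 1
After step 1: b = 1
After step 2: b = 2
After step 3: b = 2
After step 4: b = 2
Sum = 1 + 1 + 2 + 2 + 2 = 8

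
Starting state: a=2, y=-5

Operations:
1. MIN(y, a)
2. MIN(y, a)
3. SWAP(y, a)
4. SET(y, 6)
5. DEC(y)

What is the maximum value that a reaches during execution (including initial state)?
2

Values of a at each step:
Initial: a = 2 ← maximum
After step 1: a = 2
After step 2: a = 2
After step 3: a = -5
After step 4: a = -5
After step 5: a = -5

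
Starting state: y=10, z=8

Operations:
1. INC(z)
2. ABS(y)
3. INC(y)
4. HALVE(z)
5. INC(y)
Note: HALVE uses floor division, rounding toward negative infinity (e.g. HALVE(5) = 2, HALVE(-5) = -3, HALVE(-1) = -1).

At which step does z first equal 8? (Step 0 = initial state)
Step 0

Tracing z:
Initial: z = 8 ← first occurrence
After step 1: z = 9
After step 2: z = 9
After step 3: z = 9
After step 4: z = 4
After step 5: z = 4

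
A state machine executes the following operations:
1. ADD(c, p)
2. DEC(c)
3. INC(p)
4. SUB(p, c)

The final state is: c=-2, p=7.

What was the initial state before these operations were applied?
c=-5, p=4

Working backwards:
Final state: c=-2, p=7
Before step 4 (SUB(p, c)): c=-2, p=5
Before step 3 (INC(p)): c=-2, p=4
Before step 2 (DEC(c)): c=-1, p=4
Before step 1 (ADD(c, p)): c=-5, p=4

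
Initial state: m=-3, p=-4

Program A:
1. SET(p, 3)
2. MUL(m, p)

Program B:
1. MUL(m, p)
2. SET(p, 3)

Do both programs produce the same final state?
No

Program A final state: m=-9, p=3
Program B final state: m=12, p=3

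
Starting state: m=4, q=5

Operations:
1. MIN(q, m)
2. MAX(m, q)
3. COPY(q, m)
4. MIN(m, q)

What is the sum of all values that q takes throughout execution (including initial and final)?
21

Values of q at each step:
Initial: q = 5
After step 1: q = 4
After step 2: q = 4
After step 3: q = 4
After step 4: q = 4
Sum = 5 + 4 + 4 + 4 + 4 = 21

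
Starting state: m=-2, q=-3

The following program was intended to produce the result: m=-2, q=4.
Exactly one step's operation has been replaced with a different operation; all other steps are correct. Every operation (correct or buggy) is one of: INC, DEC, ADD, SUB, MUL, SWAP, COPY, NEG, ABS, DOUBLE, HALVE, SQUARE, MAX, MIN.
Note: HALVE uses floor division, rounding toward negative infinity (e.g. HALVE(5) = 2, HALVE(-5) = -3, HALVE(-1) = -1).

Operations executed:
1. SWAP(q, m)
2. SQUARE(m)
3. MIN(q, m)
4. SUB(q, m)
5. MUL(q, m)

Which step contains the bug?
Step 4

Trace with buggy code:
Initial: m=-2, q=-3
After step 1: m=-3, q=-2
After step 2: m=9, q=-2
After step 3: m=9, q=-2
After step 4: m=9, q=-11
After step 5: m=9, q=-99
Actual final m=9, q=-99 ≠ expected m=-2, q=4.
Step 4 is the only position where a single-operation replacement can produce the expected result.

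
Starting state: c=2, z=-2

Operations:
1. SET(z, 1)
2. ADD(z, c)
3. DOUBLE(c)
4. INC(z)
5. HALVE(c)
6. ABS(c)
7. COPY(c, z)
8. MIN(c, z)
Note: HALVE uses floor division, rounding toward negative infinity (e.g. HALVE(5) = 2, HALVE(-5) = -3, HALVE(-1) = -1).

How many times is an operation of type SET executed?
1

Counting SET operations:
Step 1: SET(z, 1) ← SET
Total: 1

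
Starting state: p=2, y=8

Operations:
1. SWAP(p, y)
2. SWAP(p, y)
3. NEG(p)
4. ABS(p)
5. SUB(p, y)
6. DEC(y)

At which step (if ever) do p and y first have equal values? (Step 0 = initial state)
Never

p and y never become equal during execution.

Comparing values at each step:
Initial: p=2, y=8
After step 1: p=8, y=2
After step 2: p=2, y=8
After step 3: p=-2, y=8
After step 4: p=2, y=8
After step 5: p=-6, y=8
After step 6: p=-6, y=7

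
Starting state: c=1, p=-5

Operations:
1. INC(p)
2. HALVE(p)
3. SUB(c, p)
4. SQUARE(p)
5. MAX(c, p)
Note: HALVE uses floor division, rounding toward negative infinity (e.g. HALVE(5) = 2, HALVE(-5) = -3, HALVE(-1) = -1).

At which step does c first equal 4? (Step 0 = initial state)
Step 5

Tracing c:
Initial: c = 1
After step 1: c = 1
After step 2: c = 1
After step 3: c = 3
After step 4: c = 3
After step 5: c = 4 ← first occurrence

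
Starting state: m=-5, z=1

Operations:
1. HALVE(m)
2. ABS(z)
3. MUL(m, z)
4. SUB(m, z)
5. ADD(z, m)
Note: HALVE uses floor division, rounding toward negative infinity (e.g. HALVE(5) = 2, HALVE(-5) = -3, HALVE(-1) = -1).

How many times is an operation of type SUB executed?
1

Counting SUB operations:
Step 4: SUB(m, z) ← SUB
Total: 1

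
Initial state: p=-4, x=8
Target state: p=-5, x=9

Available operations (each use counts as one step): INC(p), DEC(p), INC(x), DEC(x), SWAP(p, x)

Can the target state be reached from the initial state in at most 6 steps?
Yes

Path (2 steps): DEC(p) → INC(x)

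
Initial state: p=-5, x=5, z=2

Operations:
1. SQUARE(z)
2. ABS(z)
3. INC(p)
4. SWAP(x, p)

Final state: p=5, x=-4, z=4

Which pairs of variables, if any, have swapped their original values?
None

Comparing initial and final values:
x: 5 → -4
z: 2 → 4
p: -5 → 5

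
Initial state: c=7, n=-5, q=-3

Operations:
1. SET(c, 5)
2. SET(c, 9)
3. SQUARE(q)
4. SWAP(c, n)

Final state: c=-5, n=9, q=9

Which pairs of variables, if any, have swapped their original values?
None

Comparing initial and final values:
n: -5 → 9
q: -3 → 9
c: 7 → -5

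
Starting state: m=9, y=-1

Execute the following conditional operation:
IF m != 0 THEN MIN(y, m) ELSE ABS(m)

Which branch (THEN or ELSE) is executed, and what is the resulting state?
Branch: THEN, Final state: m=9, y=-1

Evaluating condition: m != 0
m = 9
Condition is True, so THEN branch executes
After MIN(y, m): m=9, y=-1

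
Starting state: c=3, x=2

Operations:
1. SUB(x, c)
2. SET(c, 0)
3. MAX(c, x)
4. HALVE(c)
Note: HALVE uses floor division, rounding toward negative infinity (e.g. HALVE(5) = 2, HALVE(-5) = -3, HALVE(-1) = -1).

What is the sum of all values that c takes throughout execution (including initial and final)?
6

Values of c at each step:
Initial: c = 3
After step 1: c = 3
After step 2: c = 0
After step 3: c = 0
After step 4: c = 0
Sum = 3 + 3 + 0 + 0 + 0 = 6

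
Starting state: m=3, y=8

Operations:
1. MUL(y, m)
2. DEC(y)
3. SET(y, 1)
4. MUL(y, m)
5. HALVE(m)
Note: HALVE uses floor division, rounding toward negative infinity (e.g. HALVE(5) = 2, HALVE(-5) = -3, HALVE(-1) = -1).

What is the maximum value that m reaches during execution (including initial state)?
3

Values of m at each step:
Initial: m = 3 ← maximum
After step 1: m = 3
After step 2: m = 3
After step 3: m = 3
After step 4: m = 3
After step 5: m = 1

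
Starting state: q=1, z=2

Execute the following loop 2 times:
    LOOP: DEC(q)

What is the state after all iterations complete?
q=-1, z=2

Iteration trace:
Start: q=1, z=2
After iteration 1: q=0, z=2
After iteration 2: q=-1, z=2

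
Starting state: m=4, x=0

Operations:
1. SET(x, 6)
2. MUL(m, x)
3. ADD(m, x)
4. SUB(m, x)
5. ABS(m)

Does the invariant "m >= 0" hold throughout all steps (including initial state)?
Yes

The invariant holds at every step.

State at each step:
Initial: m=4, x=0
After step 1: m=4, x=6
After step 2: m=24, x=6
After step 3: m=30, x=6
After step 4: m=24, x=6
After step 5: m=24, x=6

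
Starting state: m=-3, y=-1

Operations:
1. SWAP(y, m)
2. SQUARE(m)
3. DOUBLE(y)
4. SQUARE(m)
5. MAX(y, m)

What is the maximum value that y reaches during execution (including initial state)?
1

Values of y at each step:
Initial: y = -1
After step 1: y = -3
After step 2: y = -3
After step 3: y = -6
After step 4: y = -6
After step 5: y = 1 ← maximum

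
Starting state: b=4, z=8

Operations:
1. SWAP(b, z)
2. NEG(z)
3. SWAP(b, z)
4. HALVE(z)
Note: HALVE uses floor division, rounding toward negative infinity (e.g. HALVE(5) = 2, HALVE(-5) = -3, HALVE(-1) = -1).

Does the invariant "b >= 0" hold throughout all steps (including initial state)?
No, violated after step 3

The invariant is violated after step 3.

State at each step:
Initial: b=4, z=8
After step 1: b=8, z=4
After step 2: b=8, z=-4
After step 3: b=-4, z=8
After step 4: b=-4, z=4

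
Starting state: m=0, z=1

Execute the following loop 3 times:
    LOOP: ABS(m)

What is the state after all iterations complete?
m=0, z=1

Iteration trace:
Start: m=0, z=1
After iteration 1: m=0, z=1
After iteration 2: m=0, z=1
After iteration 3: m=0, z=1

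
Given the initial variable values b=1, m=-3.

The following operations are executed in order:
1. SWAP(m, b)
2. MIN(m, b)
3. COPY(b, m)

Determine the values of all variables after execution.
{b: -3, m: -3}

Step-by-step execution:
Initial: b=1, m=-3
After step 1 (SWAP(m, b)): b=-3, m=1
After step 2 (MIN(m, b)): b=-3, m=-3
After step 3 (COPY(b, m)): b=-3, m=-3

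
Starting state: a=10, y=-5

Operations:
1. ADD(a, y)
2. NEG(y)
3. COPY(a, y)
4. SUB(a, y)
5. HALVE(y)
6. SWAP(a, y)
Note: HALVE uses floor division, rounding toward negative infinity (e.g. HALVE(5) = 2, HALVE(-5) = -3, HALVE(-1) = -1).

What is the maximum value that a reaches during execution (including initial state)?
10

Values of a at each step:
Initial: a = 10 ← maximum
After step 1: a = 5
After step 2: a = 5
After step 3: a = 5
After step 4: a = 0
After step 5: a = 0
After step 6: a = 2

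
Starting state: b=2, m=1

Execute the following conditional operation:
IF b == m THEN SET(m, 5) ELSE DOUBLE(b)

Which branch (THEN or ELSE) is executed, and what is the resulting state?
Branch: ELSE, Final state: b=4, m=1

Evaluating condition: b == m
b = 2, m = 1
Condition is False, so ELSE branch executes
After DOUBLE(b): b=4, m=1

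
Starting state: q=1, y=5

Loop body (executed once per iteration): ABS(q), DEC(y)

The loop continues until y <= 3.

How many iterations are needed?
2

Tracing iterations:
Initial: q=1, y=5
After iteration 1: q=1, y=4
After iteration 2: q=1, y=3
y <= 3 now holds, so the loop exits after 2 iterations.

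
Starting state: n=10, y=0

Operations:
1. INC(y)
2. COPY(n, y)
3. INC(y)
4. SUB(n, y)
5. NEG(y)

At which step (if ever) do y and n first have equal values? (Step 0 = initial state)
Step 2

y and n first become equal after step 2.

Comparing values at each step:
Initial: y=0, n=10
After step 1: y=1, n=10
After step 2: y=1, n=1 ← equal!
After step 3: y=2, n=1
After step 4: y=2, n=-1
After step 5: y=-2, n=-1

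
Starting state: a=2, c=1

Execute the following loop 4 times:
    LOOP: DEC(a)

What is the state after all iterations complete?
a=-2, c=1

Iteration trace:
Start: a=2, c=1
After iteration 1: a=1, c=1
After iteration 2: a=0, c=1
After iteration 3: a=-1, c=1
After iteration 4: a=-2, c=1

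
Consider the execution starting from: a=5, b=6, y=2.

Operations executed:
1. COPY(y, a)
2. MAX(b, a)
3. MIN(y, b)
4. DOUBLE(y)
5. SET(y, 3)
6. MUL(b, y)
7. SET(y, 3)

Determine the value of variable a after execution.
a = 5

Tracing execution:
Step 1: COPY(y, a) → a = 5
Step 2: MAX(b, a) → a = 5
Step 3: MIN(y, b) → a = 5
Step 4: DOUBLE(y) → a = 5
Step 5: SET(y, 3) → a = 5
Step 6: MUL(b, y) → a = 5
Step 7: SET(y, 3) → a = 5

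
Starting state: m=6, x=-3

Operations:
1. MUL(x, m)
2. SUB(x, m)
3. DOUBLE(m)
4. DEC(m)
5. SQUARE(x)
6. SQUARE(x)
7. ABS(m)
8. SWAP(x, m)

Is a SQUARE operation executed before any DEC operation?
No

First SQUARE: step 5
First DEC: step 4
Since 5 > 4, DEC comes first.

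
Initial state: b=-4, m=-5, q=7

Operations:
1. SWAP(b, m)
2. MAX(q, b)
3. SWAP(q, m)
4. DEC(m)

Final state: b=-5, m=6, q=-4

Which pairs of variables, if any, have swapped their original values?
None

Comparing initial and final values:
q: 7 → -4
b: -4 → -5
m: -5 → 6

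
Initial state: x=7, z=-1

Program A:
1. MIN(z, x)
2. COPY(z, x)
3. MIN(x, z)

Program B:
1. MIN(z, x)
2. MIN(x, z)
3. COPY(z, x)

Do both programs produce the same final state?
No

Program A final state: x=7, z=7
Program B final state: x=-1, z=-1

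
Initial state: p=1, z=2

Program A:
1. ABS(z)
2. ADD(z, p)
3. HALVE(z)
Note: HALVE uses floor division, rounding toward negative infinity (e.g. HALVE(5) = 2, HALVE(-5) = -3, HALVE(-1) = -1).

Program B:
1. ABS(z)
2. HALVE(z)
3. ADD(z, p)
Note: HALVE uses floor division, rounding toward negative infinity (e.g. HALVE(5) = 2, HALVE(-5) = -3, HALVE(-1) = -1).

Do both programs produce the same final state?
No

Program A final state: p=1, z=1
Program B final state: p=1, z=2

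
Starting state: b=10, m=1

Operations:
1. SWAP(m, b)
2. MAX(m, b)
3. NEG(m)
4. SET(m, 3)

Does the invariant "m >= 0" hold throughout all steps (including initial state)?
No, violated after step 3

The invariant is violated after step 3.

State at each step:
Initial: b=10, m=1
After step 1: b=1, m=10
After step 2: b=1, m=10
After step 3: b=1, m=-10
After step 4: b=1, m=3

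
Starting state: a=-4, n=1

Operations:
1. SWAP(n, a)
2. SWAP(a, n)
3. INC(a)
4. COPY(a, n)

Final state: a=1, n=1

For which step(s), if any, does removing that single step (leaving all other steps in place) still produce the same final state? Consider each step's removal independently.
Step(s) 3

Testing removal of each single step:
Without step 1: final = a=-4, n=-4 (different)
Without step 2: final = a=-4, n=-4 (different)
Without step 3: final = a=1, n=1 (same)
Without step 4: final = a=-3, n=1 (different)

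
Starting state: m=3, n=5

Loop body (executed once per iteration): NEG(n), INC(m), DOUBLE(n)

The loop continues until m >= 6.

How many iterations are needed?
3

Tracing iterations:
Initial: m=3, n=5
After iteration 1: m=4, n=-10
After iteration 2: m=5, n=20
After iteration 3: m=6, n=-40
m >= 6 now holds, so the loop exits after 3 iterations.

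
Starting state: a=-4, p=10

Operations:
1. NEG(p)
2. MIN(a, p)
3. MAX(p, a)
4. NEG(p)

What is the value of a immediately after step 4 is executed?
a = -10

Tracing a through execution:
Initial: a = -4
After step 1 (NEG(p)): a = -4
After step 2 (MIN(a, p)): a = -10
After step 3 (MAX(p, a)): a = -10
After step 4 (NEG(p)): a = -10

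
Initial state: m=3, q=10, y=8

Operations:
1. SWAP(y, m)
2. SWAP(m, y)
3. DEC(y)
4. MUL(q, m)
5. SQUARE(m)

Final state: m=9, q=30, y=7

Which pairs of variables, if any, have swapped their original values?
None

Comparing initial and final values:
y: 8 → 7
q: 10 → 30
m: 3 → 9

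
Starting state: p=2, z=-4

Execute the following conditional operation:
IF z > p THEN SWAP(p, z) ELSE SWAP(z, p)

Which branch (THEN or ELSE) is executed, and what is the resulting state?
Branch: ELSE, Final state: p=-4, z=2

Evaluating condition: z > p
z = -4, p = 2
Condition is False, so ELSE branch executes
After SWAP(z, p): p=-4, z=2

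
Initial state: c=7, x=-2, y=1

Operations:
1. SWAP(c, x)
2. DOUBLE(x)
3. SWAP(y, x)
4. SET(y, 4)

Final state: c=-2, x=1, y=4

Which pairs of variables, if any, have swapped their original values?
None

Comparing initial and final values:
x: -2 → 1
c: 7 → -2
y: 1 → 4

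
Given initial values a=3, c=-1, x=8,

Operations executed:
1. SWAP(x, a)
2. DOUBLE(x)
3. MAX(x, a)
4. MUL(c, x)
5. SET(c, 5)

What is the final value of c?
c = 5

Tracing execution:
Step 1: SWAP(x, a) → c = -1
Step 2: DOUBLE(x) → c = -1
Step 3: MAX(x, a) → c = -1
Step 4: MUL(c, x) → c = -8
Step 5: SET(c, 5) → c = 5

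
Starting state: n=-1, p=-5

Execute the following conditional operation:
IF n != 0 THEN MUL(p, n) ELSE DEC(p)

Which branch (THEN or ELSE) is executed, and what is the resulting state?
Branch: THEN, Final state: n=-1, p=5

Evaluating condition: n != 0
n = -1
Condition is True, so THEN branch executes
After MUL(p, n): n=-1, p=5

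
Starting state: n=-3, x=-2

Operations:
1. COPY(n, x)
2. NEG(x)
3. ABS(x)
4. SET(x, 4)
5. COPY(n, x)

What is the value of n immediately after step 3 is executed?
n = -2

Tracing n through execution:
Initial: n = -3
After step 1 (COPY(n, x)): n = -2
After step 2 (NEG(x)): n = -2
After step 3 (ABS(x)): n = -2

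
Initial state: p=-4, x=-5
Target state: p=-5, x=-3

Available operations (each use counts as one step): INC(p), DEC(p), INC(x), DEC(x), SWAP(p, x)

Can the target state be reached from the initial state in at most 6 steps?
Yes

Path (2 steps): INC(p) → SWAP(p, x)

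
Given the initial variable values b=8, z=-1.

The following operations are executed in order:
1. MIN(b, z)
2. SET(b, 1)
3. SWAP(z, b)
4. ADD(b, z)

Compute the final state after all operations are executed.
{b: 0, z: 1}

Step-by-step execution:
Initial: b=8, z=-1
After step 1 (MIN(b, z)): b=-1, z=-1
After step 2 (SET(b, 1)): b=1, z=-1
After step 3 (SWAP(z, b)): b=-1, z=1
After step 4 (ADD(b, z)): b=0, z=1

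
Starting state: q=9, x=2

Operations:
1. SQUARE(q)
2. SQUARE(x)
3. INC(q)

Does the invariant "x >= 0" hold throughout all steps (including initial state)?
Yes

The invariant holds at every step.

State at each step:
Initial: q=9, x=2
After step 1: q=81, x=2
After step 2: q=81, x=4
After step 3: q=82, x=4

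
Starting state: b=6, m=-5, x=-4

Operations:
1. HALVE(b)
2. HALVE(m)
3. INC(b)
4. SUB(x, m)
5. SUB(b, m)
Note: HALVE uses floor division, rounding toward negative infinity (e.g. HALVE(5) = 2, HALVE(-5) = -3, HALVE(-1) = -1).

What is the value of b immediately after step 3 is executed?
b = 4

Tracing b through execution:
Initial: b = 6
After step 1 (HALVE(b)): b = 3
After step 2 (HALVE(m)): b = 3
After step 3 (INC(b)): b = 4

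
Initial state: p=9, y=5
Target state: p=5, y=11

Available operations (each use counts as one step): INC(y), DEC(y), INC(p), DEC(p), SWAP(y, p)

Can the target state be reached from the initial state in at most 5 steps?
Yes

Path (3 steps): INC(p) → INC(p) → SWAP(y, p)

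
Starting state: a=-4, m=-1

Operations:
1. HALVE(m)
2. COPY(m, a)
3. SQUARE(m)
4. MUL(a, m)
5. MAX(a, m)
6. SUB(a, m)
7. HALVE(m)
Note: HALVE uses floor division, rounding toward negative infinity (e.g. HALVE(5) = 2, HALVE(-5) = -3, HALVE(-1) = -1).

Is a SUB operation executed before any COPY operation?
No

First SUB: step 6
First COPY: step 2
Since 6 > 2, COPY comes first.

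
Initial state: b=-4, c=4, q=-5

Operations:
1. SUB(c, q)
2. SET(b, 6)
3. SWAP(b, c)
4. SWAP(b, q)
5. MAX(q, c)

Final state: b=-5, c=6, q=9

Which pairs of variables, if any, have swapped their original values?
None

Comparing initial and final values:
q: -5 → 9
c: 4 → 6
b: -4 → -5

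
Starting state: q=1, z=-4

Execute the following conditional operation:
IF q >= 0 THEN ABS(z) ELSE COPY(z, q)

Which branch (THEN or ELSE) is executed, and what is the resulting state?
Branch: THEN, Final state: q=1, z=4

Evaluating condition: q >= 0
q = 1
Condition is True, so THEN branch executes
After ABS(z): q=1, z=4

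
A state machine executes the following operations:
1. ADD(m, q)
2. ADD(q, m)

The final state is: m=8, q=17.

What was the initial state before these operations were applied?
m=-1, q=9

Working backwards:
Final state: m=8, q=17
Before step 2 (ADD(q, m)): m=8, q=9
Before step 1 (ADD(m, q)): m=-1, q=9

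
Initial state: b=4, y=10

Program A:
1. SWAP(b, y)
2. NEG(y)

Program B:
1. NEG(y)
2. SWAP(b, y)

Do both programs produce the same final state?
No

Program A final state: b=10, y=-4
Program B final state: b=-10, y=4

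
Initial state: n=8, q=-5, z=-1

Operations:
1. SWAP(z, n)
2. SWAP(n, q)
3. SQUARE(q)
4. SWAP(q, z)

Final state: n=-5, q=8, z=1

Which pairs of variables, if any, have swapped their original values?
(q, n)

Comparing initial and final values:
z: -1 → 1
q: -5 → 8
n: 8 → -5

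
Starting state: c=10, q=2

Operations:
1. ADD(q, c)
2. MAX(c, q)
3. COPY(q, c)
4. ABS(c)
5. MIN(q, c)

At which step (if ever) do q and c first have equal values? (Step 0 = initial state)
Step 2

q and c first become equal after step 2.

Comparing values at each step:
Initial: q=2, c=10
After step 1: q=12, c=10
After step 2: q=12, c=12 ← equal!
After step 3: q=12, c=12 ← equal!
After step 4: q=12, c=12 ← equal!
After step 5: q=12, c=12 ← equal!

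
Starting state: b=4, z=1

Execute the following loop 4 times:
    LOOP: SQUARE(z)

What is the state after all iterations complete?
b=4, z=1

Iteration trace:
Start: b=4, z=1
After iteration 1: b=4, z=1
After iteration 2: b=4, z=1
After iteration 3: b=4, z=1
After iteration 4: b=4, z=1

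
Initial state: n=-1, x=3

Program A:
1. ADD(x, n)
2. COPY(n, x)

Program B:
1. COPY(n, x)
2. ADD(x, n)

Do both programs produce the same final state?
No

Program A final state: n=2, x=2
Program B final state: n=3, x=6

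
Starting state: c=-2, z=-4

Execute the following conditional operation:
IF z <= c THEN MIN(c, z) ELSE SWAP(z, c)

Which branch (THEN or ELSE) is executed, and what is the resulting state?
Branch: THEN, Final state: c=-4, z=-4

Evaluating condition: z <= c
z = -4, c = -2
Condition is True, so THEN branch executes
After MIN(c, z): c=-4, z=-4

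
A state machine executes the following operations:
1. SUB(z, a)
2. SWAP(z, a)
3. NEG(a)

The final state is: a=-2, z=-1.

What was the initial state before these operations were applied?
a=-1, z=1

Working backwards:
Final state: a=-2, z=-1
Before step 3 (NEG(a)): a=2, z=-1
Before step 2 (SWAP(z, a)): a=-1, z=2
Before step 1 (SUB(z, a)): a=-1, z=1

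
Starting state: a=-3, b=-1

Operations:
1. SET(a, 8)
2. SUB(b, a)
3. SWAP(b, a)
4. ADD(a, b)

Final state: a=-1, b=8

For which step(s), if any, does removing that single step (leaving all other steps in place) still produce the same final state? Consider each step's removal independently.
None - removing any single step changes the final result

Testing removal of each single step:
Without step 1: final = a=-1, b=-3 (different)
Without step 2: final = a=7, b=8 (different)
Without step 3: final = a=-1, b=-9 (different)
Without step 4: final = a=-9, b=8 (different)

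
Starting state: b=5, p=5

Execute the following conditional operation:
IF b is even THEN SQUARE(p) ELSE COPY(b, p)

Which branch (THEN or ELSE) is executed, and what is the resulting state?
Branch: ELSE, Final state: b=5, p=5

Evaluating condition: b is even
Condition is False, so ELSE branch executes
After COPY(b, p): b=5, p=5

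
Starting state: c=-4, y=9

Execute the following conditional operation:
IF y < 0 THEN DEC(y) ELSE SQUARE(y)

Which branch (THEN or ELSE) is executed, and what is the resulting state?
Branch: ELSE, Final state: c=-4, y=81

Evaluating condition: y < 0
y = 9
Condition is False, so ELSE branch executes
After SQUARE(y): c=-4, y=81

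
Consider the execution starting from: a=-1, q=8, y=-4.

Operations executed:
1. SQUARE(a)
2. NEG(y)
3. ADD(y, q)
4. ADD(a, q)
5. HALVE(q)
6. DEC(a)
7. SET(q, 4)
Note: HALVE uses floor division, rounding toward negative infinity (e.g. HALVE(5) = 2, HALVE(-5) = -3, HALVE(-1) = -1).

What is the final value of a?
a = 8

Tracing execution:
Step 1: SQUARE(a) → a = 1
Step 2: NEG(y) → a = 1
Step 3: ADD(y, q) → a = 1
Step 4: ADD(a, q) → a = 9
Step 5: HALVE(q) → a = 9
Step 6: DEC(a) → a = 8
Step 7: SET(q, 4) → a = 8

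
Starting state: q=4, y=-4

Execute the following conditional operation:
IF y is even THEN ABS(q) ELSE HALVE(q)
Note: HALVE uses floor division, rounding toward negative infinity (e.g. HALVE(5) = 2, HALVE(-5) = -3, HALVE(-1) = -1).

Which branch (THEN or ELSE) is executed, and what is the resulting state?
Branch: THEN, Final state: q=4, y=-4

Evaluating condition: y is even
Condition is True, so THEN branch executes
After ABS(q): q=4, y=-4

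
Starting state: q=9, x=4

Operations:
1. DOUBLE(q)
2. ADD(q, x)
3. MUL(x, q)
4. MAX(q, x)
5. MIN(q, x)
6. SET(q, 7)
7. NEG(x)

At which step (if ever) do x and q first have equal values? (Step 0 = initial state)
Step 4

x and q first become equal after step 4.

Comparing values at each step:
Initial: x=4, q=9
After step 1: x=4, q=18
After step 2: x=4, q=22
After step 3: x=88, q=22
After step 4: x=88, q=88 ← equal!
After step 5: x=88, q=88 ← equal!
After step 6: x=88, q=7
After step 7: x=-88, q=7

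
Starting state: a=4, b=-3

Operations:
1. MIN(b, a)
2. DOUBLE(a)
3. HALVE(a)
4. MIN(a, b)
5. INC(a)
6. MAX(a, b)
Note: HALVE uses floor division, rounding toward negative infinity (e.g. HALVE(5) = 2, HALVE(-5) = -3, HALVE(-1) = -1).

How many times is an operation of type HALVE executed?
1

Counting HALVE operations:
Step 3: HALVE(a) ← HALVE
Total: 1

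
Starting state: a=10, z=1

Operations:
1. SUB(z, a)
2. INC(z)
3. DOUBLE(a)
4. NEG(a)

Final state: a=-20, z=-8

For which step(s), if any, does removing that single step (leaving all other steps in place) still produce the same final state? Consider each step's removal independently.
None - removing any single step changes the final result

Testing removal of each single step:
Without step 1: final = a=-20, z=2 (different)
Without step 2: final = a=-20, z=-9 (different)
Without step 3: final = a=-10, z=-8 (different)
Without step 4: final = a=20, z=-8 (different)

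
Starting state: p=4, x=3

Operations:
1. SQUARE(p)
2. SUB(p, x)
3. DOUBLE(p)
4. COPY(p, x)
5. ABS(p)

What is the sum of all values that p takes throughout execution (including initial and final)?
65

Values of p at each step:
Initial: p = 4
After step 1: p = 16
After step 2: p = 13
After step 3: p = 26
After step 4: p = 3
After step 5: p = 3
Sum = 4 + 16 + 13 + 26 + 3 + 3 = 65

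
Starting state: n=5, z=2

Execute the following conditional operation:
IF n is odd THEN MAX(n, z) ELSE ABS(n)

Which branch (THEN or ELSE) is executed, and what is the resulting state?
Branch: THEN, Final state: n=5, z=2

Evaluating condition: n is odd
Condition is True, so THEN branch executes
After MAX(n, z): n=5, z=2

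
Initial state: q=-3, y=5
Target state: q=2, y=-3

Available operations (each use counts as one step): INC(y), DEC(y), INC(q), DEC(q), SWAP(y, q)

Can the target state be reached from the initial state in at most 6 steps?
Yes

Path (4 steps): DEC(y) → DEC(y) → DEC(y) → SWAP(y, q)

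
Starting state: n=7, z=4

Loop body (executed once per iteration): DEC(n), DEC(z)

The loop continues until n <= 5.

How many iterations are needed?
2

Tracing iterations:
Initial: n=7, z=4
After iteration 1: n=6, z=3
After iteration 2: n=5, z=2
n <= 5 now holds, so the loop exits after 2 iterations.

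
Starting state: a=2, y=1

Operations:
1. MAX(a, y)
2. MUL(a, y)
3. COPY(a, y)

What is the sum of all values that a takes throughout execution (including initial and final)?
7

Values of a at each step:
Initial: a = 2
After step 1: a = 2
After step 2: a = 2
After step 3: a = 1
Sum = 2 + 2 + 2 + 1 = 7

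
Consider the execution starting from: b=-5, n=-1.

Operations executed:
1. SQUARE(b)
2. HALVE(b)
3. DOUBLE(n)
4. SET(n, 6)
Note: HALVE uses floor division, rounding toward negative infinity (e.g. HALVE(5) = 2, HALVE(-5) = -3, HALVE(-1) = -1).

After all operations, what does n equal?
n = 6

Tracing execution:
Step 1: SQUARE(b) → n = -1
Step 2: HALVE(b) → n = -1
Step 3: DOUBLE(n) → n = -2
Step 4: SET(n, 6) → n = 6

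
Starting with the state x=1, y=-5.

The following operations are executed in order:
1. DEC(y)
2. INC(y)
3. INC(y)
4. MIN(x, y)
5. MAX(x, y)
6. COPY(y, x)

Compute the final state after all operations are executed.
{x: -4, y: -4}

Step-by-step execution:
Initial: x=1, y=-5
After step 1 (DEC(y)): x=1, y=-6
After step 2 (INC(y)): x=1, y=-5
After step 3 (INC(y)): x=1, y=-4
After step 4 (MIN(x, y)): x=-4, y=-4
After step 5 (MAX(x, y)): x=-4, y=-4
After step 6 (COPY(y, x)): x=-4, y=-4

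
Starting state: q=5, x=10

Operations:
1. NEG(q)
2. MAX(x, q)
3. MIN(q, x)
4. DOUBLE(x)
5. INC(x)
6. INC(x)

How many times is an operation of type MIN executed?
1

Counting MIN operations:
Step 3: MIN(q, x) ← MIN
Total: 1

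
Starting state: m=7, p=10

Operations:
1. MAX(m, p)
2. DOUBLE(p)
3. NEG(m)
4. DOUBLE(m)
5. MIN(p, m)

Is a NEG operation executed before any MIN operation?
Yes

First NEG: step 3
First MIN: step 5
Since 3 < 5, NEG comes first.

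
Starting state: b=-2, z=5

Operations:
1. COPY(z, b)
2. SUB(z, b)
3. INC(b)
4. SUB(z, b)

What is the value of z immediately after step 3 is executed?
z = 0

Tracing z through execution:
Initial: z = 5
After step 1 (COPY(z, b)): z = -2
After step 2 (SUB(z, b)): z = 0
After step 3 (INC(b)): z = 0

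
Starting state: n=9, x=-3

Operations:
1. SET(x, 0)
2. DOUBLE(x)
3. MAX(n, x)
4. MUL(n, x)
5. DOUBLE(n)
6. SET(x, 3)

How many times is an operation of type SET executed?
2

Counting SET operations:
Step 1: SET(x, 0) ← SET
Step 6: SET(x, 3) ← SET
Total: 2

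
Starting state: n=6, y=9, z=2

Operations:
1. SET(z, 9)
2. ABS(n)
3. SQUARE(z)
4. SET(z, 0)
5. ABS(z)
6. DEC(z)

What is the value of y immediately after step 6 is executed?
y = 9

Tracing y through execution:
Initial: y = 9
After step 1 (SET(z, 9)): y = 9
After step 2 (ABS(n)): y = 9
After step 3 (SQUARE(z)): y = 9
After step 4 (SET(z, 0)): y = 9
After step 5 (ABS(z)): y = 9
After step 6 (DEC(z)): y = 9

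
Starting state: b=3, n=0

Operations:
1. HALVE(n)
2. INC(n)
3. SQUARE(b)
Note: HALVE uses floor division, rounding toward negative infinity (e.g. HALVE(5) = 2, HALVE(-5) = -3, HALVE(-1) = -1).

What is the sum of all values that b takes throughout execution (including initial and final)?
18

Values of b at each step:
Initial: b = 3
After step 1: b = 3
After step 2: b = 3
After step 3: b = 9
Sum = 3 + 3 + 3 + 9 = 18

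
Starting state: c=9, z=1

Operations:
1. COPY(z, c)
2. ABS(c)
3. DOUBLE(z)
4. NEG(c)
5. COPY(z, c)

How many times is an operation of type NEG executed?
1

Counting NEG operations:
Step 4: NEG(c) ← NEG
Total: 1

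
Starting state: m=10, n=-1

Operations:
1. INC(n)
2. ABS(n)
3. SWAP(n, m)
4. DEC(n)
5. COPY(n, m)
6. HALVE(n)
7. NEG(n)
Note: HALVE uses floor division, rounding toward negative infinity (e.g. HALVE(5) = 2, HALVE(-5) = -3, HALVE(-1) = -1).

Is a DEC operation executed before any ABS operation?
No

First DEC: step 4
First ABS: step 2
Since 4 > 2, ABS comes first.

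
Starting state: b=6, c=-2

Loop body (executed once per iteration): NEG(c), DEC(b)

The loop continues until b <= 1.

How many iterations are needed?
5

Tracing iterations:
Initial: b=6, c=-2
After iteration 1: b=5, c=2
After iteration 2: b=4, c=-2
After iteration 3: b=3, c=2
After iteration 4: b=2, c=-2
After iteration 5: b=1, c=2
b <= 1 now holds, so the loop exits after 5 iterations.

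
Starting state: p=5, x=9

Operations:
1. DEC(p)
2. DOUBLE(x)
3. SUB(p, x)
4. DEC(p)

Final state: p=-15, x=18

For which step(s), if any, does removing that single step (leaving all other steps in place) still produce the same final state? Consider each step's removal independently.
None - removing any single step changes the final result

Testing removal of each single step:
Without step 1: final = p=-14, x=18 (different)
Without step 2: final = p=-6, x=9 (different)
Without step 3: final = p=3, x=18 (different)
Without step 4: final = p=-14, x=18 (different)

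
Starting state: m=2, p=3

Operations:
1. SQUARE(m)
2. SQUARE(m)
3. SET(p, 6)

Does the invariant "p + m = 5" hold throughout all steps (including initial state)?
No, violated after step 1

The invariant is violated after step 1.

State at each step:
Initial: m=2, p=3
After step 1: m=4, p=3
After step 2: m=16, p=3
After step 3: m=16, p=6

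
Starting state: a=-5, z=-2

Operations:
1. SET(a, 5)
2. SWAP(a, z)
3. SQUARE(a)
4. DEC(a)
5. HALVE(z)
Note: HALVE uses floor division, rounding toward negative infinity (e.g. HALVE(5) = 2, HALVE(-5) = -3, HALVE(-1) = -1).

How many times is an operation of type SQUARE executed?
1

Counting SQUARE operations:
Step 3: SQUARE(a) ← SQUARE
Total: 1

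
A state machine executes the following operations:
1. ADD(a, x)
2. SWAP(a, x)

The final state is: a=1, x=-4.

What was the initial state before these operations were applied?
a=-5, x=1

Working backwards:
Final state: a=1, x=-4
Before step 2 (SWAP(a, x)): a=-4, x=1
Before step 1 (ADD(a, x)): a=-5, x=1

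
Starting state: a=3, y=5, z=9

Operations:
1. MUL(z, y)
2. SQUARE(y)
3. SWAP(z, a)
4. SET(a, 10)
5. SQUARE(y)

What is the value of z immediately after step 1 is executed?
z = 45

Tracing z through execution:
Initial: z = 9
After step 1 (MUL(z, y)): z = 45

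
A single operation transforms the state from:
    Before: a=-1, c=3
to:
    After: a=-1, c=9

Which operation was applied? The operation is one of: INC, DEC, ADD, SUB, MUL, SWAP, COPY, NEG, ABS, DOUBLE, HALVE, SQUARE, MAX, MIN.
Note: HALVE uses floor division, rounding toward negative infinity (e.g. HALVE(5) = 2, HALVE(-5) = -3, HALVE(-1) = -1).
SQUARE(c)

Analyzing the change:
Before: a=-1, c=3
After: a=-1, c=9
Variable c changed from 3 to 9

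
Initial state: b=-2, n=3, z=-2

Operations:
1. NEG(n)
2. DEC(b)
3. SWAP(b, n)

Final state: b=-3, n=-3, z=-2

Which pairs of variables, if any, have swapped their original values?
None

Comparing initial and final values:
b: -2 → -3
n: 3 → -3
z: -2 → -2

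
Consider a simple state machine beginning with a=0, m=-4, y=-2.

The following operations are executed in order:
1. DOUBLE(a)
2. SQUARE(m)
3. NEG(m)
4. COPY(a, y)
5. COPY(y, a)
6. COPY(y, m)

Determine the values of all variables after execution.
{a: -2, m: -16, y: -16}

Step-by-step execution:
Initial: a=0, m=-4, y=-2
After step 1 (DOUBLE(a)): a=0, m=-4, y=-2
After step 2 (SQUARE(m)): a=0, m=16, y=-2
After step 3 (NEG(m)): a=0, m=-16, y=-2
After step 4 (COPY(a, y)): a=-2, m=-16, y=-2
After step 5 (COPY(y, a)): a=-2, m=-16, y=-2
After step 6 (COPY(y, m)): a=-2, m=-16, y=-16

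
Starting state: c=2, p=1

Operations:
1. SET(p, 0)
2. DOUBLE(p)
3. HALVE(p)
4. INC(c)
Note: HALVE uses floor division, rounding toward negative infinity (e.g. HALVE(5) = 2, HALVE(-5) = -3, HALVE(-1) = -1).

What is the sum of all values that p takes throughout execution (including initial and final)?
1

Values of p at each step:
Initial: p = 1
After step 1: p = 0
After step 2: p = 0
After step 3: p = 0
After step 4: p = 0
Sum = 1 + 0 + 0 + 0 + 0 = 1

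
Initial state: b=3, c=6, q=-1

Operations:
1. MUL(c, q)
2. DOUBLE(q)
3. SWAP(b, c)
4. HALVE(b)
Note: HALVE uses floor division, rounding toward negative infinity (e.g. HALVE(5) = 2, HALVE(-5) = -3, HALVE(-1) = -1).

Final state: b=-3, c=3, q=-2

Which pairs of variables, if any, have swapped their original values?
None

Comparing initial and final values:
c: 6 → 3
q: -1 → -2
b: 3 → -3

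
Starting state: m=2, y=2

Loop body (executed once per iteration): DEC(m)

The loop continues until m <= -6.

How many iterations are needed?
8

Tracing iterations:
Initial: m=2, y=2
After iteration 1: m=1, y=2
After iteration 2: m=0, y=2
After iteration 3: m=-1, y=2
After iteration 4: m=-2, y=2
After iteration 5: m=-3, y=2
After iteration 6: m=-4, y=2
After iteration 7: m=-5, y=2
After iteration 8: m=-6, y=2
m <= -6 now holds, so the loop exits after 8 iterations.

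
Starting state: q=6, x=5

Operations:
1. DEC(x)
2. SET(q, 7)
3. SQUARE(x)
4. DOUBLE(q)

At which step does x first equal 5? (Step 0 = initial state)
Step 0

Tracing x:
Initial: x = 5 ← first occurrence
After step 1: x = 4
After step 2: x = 4
After step 3: x = 16
After step 4: x = 16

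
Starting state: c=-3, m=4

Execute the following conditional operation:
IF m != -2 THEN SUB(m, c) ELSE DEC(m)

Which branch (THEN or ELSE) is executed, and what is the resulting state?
Branch: THEN, Final state: c=-3, m=7

Evaluating condition: m != -2
m = 4
Condition is True, so THEN branch executes
After SUB(m, c): c=-3, m=7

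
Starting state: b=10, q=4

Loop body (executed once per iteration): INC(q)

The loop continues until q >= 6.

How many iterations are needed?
2

Tracing iterations:
Initial: b=10, q=4
After iteration 1: b=10, q=5
After iteration 2: b=10, q=6
q >= 6 now holds, so the loop exits after 2 iterations.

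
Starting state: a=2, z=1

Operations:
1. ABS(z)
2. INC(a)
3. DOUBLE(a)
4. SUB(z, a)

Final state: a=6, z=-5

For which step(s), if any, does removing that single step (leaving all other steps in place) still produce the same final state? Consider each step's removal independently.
Step(s) 1

Testing removal of each single step:
Without step 1: final = a=6, z=-5 (same)
Without step 2: final = a=4, z=-3 (different)
Without step 3: final = a=3, z=-2 (different)
Without step 4: final = a=6, z=1 (different)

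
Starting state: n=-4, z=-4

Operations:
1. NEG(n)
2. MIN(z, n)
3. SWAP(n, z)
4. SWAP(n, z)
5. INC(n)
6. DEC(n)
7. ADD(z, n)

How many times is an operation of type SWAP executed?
2

Counting SWAP operations:
Step 3: SWAP(n, z) ← SWAP
Step 4: SWAP(n, z) ← SWAP
Total: 2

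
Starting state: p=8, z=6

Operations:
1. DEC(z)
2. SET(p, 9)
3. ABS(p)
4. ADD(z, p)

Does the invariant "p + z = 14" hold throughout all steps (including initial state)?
No, violated after step 1

The invariant is violated after step 1.

State at each step:
Initial: p=8, z=6
After step 1: p=8, z=5
After step 2: p=9, z=5
After step 3: p=9, z=5
After step 4: p=9, z=14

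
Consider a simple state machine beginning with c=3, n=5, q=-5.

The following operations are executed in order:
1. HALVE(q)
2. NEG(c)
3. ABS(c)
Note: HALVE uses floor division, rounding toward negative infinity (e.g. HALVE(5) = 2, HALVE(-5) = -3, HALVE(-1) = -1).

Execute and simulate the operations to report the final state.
{c: 3, n: 5, q: -3}

Step-by-step execution:
Initial: c=3, n=5, q=-5
After step 1 (HALVE(q)): c=3, n=5, q=-3
After step 2 (NEG(c)): c=-3, n=5, q=-3
After step 3 (ABS(c)): c=3, n=5, q=-3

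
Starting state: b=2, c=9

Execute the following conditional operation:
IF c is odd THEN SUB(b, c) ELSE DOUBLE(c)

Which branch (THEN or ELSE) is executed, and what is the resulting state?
Branch: THEN, Final state: b=-7, c=9

Evaluating condition: c is odd
Condition is True, so THEN branch executes
After SUB(b, c): b=-7, c=9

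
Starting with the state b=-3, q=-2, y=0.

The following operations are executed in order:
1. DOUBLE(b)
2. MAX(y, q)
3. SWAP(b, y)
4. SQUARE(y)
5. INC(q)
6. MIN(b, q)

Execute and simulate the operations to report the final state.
{b: -1, q: -1, y: 36}

Step-by-step execution:
Initial: b=-3, q=-2, y=0
After step 1 (DOUBLE(b)): b=-6, q=-2, y=0
After step 2 (MAX(y, q)): b=-6, q=-2, y=0
After step 3 (SWAP(b, y)): b=0, q=-2, y=-6
After step 4 (SQUARE(y)): b=0, q=-2, y=36
After step 5 (INC(q)): b=0, q=-1, y=36
After step 6 (MIN(b, q)): b=-1, q=-1, y=36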